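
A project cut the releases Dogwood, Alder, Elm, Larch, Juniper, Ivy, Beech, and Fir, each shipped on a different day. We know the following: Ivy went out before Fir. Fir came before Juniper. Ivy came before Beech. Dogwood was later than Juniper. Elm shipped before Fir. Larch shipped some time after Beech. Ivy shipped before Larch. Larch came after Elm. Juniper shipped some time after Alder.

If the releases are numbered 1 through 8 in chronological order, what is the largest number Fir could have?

6

Fir must come before Dogwood and Juniper — 2 releases forced after it.
Everything else can be placed before Fir in some valid order, so Fir can sit as late as position 8 − 2 = 6.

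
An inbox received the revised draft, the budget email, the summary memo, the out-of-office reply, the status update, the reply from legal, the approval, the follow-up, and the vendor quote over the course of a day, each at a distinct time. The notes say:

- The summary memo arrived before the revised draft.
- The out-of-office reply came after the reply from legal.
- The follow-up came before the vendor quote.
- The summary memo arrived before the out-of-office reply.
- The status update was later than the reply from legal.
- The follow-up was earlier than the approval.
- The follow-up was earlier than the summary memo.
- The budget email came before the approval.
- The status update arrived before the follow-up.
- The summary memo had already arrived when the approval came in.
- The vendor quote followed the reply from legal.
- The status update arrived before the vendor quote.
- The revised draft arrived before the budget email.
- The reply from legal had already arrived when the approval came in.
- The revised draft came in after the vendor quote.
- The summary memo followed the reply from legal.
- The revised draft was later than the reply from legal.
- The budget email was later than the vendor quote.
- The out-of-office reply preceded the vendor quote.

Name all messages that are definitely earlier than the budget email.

Directly stated before the budget email: the revised draft and the vendor quote.
The follow-up reaches the budget email via the follow-up → the vendor quote → the budget email.
The out-of-office reply reaches the budget email via the out-of-office reply → the vendor quote → the budget email.
The reply from legal reaches the budget email via the reply from legal → the revised draft → the budget email.
Likewise the status update and the summary memo each reach the budget email by chaining the stated constraints.
No chain forces the approval ahead of the budget email.

the follow-up, the out-of-office reply, the reply from legal, the revised draft, the status update, the summary memo, the vendor quote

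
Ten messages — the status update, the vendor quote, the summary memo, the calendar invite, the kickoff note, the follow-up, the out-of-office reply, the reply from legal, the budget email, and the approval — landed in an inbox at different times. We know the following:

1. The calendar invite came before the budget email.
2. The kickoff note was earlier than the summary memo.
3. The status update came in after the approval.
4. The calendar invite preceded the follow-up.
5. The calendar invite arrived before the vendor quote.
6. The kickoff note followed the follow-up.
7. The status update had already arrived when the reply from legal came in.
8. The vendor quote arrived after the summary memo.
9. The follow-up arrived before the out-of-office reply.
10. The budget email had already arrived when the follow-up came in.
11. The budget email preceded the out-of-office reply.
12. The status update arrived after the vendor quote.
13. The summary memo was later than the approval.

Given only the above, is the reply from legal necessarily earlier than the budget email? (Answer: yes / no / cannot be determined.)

no

Tracing the constraints gives the budget email → the follow-up → the kickoff note → the summary memo → the vendor quote → the status update → the reply from legal, so the budget email must come before the reply from legal.
That means the reply from legal cannot be before the budget email.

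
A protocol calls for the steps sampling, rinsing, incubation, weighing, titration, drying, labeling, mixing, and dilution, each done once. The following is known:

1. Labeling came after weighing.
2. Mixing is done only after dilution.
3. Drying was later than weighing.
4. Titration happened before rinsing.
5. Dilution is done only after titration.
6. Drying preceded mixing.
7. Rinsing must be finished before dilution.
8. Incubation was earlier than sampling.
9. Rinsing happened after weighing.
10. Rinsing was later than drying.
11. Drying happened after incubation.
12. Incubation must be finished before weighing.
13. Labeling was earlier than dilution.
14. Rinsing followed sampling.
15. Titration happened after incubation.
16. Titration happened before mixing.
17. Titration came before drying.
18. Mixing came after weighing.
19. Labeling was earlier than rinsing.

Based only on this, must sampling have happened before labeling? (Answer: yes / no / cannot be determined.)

cannot be determined

No chain of stated constraints runs from sampling to labeling, and none runs from labeling to sampling either.
So the relative order of sampling and labeling is not fixed by the given facts.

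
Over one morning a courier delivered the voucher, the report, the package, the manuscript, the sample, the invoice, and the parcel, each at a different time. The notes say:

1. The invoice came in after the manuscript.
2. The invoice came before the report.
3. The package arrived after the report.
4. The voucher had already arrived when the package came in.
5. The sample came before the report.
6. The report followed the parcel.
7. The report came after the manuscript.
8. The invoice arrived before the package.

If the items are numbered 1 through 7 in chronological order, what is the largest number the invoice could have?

5

The invoice must come before the package and the report — 2 items forced after it.
Everything else can be placed before the invoice in some valid order, so the invoice can sit as late as position 7 − 2 = 5.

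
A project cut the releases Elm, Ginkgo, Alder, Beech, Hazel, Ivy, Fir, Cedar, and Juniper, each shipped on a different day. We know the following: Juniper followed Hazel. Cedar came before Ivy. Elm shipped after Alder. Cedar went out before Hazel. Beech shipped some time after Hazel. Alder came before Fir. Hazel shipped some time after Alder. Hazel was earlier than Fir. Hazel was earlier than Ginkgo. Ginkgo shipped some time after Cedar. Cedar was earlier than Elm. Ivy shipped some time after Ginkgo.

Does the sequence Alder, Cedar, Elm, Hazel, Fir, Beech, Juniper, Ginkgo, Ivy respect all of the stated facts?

Check each stated constraint against the proposed order — e.g. Cedar is ahead of Ginkgo; Cedar is ahead of Ivy. Every pair is in the required order; nothing is violated.

yes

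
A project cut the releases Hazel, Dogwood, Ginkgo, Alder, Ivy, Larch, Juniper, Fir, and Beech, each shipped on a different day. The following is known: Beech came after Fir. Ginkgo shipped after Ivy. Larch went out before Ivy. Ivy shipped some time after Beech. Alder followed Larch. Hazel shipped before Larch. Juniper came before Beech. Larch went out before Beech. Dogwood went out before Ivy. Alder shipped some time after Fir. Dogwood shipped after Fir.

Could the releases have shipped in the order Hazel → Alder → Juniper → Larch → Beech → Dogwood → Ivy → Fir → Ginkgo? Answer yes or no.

The constraints require Fir before Alder, but in the proposed sequence Alder appears ahead of Fir. That one violation is enough.

no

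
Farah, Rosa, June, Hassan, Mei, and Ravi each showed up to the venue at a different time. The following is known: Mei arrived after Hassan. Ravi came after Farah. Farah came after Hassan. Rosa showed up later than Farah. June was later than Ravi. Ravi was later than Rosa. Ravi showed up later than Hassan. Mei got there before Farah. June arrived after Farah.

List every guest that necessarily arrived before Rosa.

Farah, Hassan, Mei

Directly stated before Rosa: Farah.
Hassan reaches Rosa via Hassan → Farah → Rosa.
Mei reaches Rosa via Mei → Farah → Rosa.
No chain forces Ravi (or any of the others) ahead of Rosa.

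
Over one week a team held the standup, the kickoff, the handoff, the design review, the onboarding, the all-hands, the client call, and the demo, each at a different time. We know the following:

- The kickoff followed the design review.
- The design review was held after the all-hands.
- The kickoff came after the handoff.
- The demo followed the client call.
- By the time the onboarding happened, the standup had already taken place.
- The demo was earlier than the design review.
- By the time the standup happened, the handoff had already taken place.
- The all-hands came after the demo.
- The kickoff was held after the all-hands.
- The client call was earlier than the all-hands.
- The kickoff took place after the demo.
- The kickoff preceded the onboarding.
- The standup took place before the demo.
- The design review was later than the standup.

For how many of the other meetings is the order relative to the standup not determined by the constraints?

Forced before the standup: the handoff; forced after the standup: the all-hands, the demo, the design review, the kickoff, and the onboarding.
That leaves the client call with no forced order relative to the standup — 1.

1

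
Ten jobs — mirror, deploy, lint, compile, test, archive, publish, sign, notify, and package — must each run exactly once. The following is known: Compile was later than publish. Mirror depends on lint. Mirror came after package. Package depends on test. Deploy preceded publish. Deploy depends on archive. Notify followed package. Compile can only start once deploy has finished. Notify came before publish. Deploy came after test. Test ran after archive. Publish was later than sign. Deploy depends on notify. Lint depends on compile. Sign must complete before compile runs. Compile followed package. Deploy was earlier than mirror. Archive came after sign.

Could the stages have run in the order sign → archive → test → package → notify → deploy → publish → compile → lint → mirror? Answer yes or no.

yes

Check each stated constraint against the proposed order — e.g. package is ahead of mirror; sign is ahead of compile. Every pair is in the required order; nothing is violated.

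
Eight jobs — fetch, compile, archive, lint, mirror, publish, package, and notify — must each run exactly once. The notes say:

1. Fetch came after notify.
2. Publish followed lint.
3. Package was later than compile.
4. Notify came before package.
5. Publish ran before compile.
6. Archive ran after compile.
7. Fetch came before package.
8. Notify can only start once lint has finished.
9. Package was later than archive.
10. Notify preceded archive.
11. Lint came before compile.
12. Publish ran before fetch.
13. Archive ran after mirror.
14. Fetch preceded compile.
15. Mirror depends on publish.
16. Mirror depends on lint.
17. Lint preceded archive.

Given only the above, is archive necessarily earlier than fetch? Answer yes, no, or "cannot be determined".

Tracing the constraints gives fetch → compile → archive, so fetch must come before archive.
That means archive cannot be before fetch.

no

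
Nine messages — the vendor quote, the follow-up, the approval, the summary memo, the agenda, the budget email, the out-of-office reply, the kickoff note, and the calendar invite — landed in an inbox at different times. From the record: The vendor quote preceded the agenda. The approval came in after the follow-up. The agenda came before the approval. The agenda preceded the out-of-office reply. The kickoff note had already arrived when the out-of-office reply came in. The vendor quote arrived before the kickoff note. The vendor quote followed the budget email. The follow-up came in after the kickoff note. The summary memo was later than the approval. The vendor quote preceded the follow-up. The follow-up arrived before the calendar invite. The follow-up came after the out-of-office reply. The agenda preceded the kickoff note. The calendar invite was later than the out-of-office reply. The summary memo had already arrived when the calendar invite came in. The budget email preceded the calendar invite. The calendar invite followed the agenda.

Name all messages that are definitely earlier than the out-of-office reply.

the agenda, the budget email, the kickoff note, the vendor quote

Directly stated before the out-of-office reply: the agenda and the kickoff note.
The budget email reaches the out-of-office reply via the budget email → the vendor quote → the kickoff note → the out-of-office reply.
The vendor quote reaches the out-of-office reply via the vendor quote → the kickoff note → the out-of-office reply.
No chain forces the follow-up (or any of the others) ahead of the out-of-office reply.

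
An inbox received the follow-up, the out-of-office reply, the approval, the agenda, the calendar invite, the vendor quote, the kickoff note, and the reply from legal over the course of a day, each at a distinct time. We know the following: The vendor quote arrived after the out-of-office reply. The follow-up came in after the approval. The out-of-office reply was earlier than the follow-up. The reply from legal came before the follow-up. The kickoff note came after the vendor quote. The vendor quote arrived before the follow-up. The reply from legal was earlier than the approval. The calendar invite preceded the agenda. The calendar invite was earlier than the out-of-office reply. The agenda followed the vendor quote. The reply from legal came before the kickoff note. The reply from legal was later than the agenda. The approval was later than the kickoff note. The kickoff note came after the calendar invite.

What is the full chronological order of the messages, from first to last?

the calendar invite, the out-of-office reply, the vendor quote, the agenda, the reply from legal, the kickoff note, the approval, the follow-up

The constraints fix every adjacent pair, so only one ordering works:
the calendar invite → the out-of-office reply → the vendor quote → the agenda → the reply from legal → the kickoff note → the approval → the follow-up.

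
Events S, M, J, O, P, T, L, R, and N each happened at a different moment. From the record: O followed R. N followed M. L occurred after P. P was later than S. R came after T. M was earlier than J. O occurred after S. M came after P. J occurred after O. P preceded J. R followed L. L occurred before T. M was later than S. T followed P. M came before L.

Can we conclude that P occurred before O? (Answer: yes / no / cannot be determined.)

yes

Chain the constraints: P → L → R → O. Each link is directly stated, so P comes before O.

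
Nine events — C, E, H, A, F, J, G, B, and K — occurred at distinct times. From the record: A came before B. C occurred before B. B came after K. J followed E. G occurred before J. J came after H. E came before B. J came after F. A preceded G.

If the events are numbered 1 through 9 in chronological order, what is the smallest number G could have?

A must come before G — 1 forced predecessor.
Nothing else is forced ahead of G, so its earliest slot is position 1 + 1 = 2.

2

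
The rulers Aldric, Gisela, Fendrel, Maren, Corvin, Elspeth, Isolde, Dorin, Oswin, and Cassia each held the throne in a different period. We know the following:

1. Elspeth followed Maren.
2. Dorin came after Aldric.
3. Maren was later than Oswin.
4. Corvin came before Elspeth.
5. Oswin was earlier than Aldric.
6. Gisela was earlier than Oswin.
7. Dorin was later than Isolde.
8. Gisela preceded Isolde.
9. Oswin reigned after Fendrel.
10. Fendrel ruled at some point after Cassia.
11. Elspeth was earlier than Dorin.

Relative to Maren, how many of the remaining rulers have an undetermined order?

3

Forced before Maren: Cassia, Fendrel, Gisela, and Oswin; forced after Maren: Dorin and Elspeth.
That leaves Aldric, Corvin, and Isolde with no forced order relative to Maren — 3.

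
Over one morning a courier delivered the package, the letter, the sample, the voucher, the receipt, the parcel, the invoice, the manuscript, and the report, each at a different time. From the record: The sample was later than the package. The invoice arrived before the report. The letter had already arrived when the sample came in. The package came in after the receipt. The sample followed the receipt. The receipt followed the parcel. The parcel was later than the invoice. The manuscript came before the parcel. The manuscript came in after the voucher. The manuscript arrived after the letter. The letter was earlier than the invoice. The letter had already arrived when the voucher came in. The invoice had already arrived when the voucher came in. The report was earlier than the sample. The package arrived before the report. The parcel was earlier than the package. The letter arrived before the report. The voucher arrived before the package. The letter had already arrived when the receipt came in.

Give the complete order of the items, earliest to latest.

The constraints fix every adjacent pair, so only one ordering works:
the letter → the invoice → the voucher → the manuscript → the parcel → the receipt → the package → the report → the sample.

the letter, the invoice, the voucher, the manuscript, the parcel, the receipt, the package, the report, the sample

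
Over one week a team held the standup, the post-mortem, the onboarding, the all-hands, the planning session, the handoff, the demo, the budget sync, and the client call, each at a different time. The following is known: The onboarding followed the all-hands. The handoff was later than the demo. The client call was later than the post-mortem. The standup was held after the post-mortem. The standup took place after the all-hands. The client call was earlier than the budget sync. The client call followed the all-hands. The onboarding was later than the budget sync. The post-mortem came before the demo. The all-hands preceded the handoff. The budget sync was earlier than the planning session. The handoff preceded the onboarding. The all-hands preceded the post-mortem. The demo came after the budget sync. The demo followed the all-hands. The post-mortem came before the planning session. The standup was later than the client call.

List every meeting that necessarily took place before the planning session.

the all-hands, the budget sync, the client call, the post-mortem

Directly stated before the planning session: the budget sync and the post-mortem.
The all-hands reaches the planning session via the all-hands → the post-mortem → the planning session.
The client call reaches the planning session via the client call → the budget sync → the planning session.
No chain forces the standup (or any of the others) ahead of the planning session.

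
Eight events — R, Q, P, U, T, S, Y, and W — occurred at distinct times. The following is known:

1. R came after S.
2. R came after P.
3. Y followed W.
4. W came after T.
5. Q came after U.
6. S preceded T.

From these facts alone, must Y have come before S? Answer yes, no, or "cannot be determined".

Tracing the constraints gives S → T → W → Y, so S must come before Y.
That means Y cannot be before S.

no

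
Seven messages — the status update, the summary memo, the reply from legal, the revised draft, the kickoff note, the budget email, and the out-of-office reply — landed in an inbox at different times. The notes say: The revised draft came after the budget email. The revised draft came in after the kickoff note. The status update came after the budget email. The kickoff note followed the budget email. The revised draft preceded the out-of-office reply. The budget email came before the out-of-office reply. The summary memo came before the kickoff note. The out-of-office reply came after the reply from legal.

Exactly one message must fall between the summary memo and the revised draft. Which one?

Tracing the constraints gives the summary memo → the kickoff note → the revised draft, so the kickoff note sits after the summary memo and before the revised draft.
No other message is forced both after the summary memo and before the revised draft.

the kickoff note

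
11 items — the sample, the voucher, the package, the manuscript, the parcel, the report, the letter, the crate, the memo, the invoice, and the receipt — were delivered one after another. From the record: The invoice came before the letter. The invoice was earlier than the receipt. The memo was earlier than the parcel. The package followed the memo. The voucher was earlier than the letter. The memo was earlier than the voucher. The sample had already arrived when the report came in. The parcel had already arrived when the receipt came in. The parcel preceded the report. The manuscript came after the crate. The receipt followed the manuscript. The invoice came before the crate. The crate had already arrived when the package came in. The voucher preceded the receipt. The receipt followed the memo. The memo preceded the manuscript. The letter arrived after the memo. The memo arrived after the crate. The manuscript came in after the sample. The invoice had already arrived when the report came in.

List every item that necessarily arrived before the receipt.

Directly stated before the receipt: the invoice, the manuscript, the memo, the parcel, and the voucher.
The crate reaches the receipt via the crate → the memo → the receipt.
The sample reaches the receipt via the sample → the manuscript → the receipt.
No chain forces the package (or any of the others) ahead of the receipt.

the crate, the invoice, the manuscript, the memo, the parcel, the sample, the voucher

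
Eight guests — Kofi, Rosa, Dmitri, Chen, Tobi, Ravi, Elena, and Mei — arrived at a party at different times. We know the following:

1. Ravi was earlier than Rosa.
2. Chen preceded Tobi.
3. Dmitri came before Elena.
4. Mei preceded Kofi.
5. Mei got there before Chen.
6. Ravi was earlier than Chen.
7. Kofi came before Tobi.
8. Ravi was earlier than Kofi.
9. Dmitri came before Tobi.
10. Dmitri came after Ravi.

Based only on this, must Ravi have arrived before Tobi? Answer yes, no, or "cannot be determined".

yes

Chain the constraints: Ravi → Chen → Tobi. Each link is directly stated, so Ravi comes before Tobi.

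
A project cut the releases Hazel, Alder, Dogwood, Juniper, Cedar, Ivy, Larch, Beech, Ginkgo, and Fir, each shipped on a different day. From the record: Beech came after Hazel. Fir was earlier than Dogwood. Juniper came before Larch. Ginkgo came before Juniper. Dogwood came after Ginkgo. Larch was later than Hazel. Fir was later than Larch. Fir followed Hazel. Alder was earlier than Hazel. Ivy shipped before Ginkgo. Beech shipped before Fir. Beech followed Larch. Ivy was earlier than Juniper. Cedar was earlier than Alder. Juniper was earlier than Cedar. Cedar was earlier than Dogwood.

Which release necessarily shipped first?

Ivy

Ivy has a chain of constraints placing it before every other release, so Ivy must be first.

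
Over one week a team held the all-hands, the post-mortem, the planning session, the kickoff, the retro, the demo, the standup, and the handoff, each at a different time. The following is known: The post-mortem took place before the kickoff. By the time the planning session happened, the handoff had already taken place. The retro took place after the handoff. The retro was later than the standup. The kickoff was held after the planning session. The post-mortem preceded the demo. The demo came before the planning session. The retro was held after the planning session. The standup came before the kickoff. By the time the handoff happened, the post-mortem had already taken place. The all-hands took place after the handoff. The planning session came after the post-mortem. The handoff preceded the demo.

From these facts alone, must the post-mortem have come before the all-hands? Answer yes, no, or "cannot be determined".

yes

Chain the constraints: the post-mortem → the handoff → the all-hands. Each link is directly stated, so the post-mortem comes before the all-hands.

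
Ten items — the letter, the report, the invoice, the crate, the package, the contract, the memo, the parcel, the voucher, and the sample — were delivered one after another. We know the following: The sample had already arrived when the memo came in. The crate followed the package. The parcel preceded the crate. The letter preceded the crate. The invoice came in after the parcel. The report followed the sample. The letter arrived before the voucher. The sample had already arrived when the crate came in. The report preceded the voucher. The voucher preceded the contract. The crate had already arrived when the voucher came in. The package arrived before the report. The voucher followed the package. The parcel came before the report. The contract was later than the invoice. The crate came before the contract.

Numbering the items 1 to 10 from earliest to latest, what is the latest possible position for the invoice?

The invoice must come before the contract — 1 item forced after it.
Everything else can be placed before the invoice in some valid order, so the invoice can sit as late as position 10 − 1 = 9.

9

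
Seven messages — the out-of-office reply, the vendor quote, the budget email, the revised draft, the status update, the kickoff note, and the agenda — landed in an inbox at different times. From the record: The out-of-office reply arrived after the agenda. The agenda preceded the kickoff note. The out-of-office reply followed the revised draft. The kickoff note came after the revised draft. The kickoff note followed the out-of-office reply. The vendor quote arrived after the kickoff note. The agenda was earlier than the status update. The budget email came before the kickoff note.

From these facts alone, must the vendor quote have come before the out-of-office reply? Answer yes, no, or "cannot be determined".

no

Tracing the constraints gives the out-of-office reply → the kickoff note → the vendor quote, so the out-of-office reply must come before the vendor quote.
That means the vendor quote cannot be before the out-of-office reply.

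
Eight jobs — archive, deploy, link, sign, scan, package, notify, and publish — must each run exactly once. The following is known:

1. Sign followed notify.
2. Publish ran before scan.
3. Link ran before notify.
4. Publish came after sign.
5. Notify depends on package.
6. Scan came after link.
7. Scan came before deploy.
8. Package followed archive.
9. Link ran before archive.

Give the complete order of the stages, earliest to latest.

The constraints fix every adjacent pair, so only one ordering works:
link → archive → package → notify → sign → publish → scan → deploy.

link, archive, package, notify, sign, publish, scan, deploy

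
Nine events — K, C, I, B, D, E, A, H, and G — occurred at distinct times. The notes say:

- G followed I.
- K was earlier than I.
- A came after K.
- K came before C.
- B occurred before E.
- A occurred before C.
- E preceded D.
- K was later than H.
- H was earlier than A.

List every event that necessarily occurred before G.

H, I, K

Directly stated before G: I.
H reaches G via H → K → I → G.
K reaches G via K → I → G.
No chain forces E (or any of the others) ahead of G.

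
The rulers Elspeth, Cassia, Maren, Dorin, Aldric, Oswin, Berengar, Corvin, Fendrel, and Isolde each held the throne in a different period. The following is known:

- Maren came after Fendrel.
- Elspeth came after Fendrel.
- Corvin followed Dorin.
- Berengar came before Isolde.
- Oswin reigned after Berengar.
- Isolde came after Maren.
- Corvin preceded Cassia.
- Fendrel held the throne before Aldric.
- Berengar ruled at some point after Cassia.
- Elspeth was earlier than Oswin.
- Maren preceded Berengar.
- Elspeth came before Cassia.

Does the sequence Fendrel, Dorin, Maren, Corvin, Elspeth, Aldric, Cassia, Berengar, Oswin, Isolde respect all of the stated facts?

Check each stated constraint against the proposed order — e.g. Fendrel is ahead of Aldric; Maren is ahead of Isolde. Every pair is in the required order; nothing is violated.

yes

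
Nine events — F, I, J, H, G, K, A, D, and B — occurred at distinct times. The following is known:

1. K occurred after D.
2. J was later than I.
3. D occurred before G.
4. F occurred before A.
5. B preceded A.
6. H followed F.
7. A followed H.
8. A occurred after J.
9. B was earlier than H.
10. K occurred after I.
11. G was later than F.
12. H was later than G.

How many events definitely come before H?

4

Directly stated before H: B, F, and G.
D reaches H via D → G → H.
That's B, D, F, and G — 4 in all.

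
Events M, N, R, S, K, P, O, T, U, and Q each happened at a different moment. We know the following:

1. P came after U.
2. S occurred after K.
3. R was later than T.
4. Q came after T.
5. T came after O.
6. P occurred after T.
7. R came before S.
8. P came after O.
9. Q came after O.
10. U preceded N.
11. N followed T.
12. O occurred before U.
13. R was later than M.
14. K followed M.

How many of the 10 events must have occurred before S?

Directly stated before S: K and R.
M reaches S via M → K → S.
O reaches S via O → T → R → S.
T reaches S via T → R → S.
That's K, M, O, R, and T — 5 in all.

5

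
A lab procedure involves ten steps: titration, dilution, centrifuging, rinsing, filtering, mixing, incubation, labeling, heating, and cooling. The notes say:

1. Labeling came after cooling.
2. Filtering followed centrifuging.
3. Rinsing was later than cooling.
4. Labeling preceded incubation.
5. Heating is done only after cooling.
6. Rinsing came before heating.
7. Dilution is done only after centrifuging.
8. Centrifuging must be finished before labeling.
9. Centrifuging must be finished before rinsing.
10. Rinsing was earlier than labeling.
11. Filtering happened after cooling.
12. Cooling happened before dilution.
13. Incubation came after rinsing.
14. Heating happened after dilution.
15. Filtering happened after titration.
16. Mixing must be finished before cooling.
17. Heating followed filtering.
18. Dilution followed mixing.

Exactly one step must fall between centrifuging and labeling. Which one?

Tracing the constraints gives centrifuging → rinsing → labeling, so rinsing sits after centrifuging and before labeling.
No other step is forced both after centrifuging and before labeling.

rinsing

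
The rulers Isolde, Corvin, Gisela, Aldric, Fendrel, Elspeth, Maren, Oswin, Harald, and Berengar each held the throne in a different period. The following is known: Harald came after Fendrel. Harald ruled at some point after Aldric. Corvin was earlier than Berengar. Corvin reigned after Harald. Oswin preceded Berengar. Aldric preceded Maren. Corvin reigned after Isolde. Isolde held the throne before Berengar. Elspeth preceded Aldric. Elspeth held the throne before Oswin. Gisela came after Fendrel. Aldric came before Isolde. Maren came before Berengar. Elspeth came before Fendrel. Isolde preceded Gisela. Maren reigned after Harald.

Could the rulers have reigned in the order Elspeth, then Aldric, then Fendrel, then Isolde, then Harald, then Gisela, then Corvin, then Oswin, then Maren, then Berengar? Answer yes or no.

yes

Check each stated constraint against the proposed order — e.g. Elspeth is ahead of Oswin; Aldric is ahead of Maren. Every pair is in the required order; nothing is violated.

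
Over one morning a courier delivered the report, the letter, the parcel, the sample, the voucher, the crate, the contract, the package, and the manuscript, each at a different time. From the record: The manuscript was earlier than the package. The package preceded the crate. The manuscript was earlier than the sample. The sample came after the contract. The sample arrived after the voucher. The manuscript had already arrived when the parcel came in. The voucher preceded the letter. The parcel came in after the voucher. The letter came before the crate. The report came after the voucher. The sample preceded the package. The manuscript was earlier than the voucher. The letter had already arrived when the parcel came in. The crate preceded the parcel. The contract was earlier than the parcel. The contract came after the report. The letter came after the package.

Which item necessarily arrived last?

Every other item has a chain of constraints placing it before the parcel, so the parcel is last.

the parcel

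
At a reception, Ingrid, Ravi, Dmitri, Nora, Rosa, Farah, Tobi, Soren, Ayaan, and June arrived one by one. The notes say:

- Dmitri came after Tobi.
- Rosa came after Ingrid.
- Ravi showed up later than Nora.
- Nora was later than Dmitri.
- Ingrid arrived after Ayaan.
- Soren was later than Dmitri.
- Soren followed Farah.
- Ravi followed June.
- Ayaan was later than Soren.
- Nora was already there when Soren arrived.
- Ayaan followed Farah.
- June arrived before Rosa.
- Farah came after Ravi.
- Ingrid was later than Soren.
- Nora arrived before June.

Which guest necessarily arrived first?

Tobi has a chain of constraints placing them before every other guest, so Tobi must be first.

Tobi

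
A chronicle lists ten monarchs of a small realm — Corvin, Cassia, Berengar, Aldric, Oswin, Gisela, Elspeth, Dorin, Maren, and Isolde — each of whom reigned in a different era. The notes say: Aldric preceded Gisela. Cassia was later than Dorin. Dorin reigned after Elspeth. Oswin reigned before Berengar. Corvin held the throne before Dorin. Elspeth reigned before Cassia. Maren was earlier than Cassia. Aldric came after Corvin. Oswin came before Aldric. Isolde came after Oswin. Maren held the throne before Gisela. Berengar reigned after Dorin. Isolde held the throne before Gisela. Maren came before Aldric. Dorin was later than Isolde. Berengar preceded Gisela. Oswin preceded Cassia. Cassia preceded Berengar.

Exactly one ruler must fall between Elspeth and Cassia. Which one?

Tracing the constraints gives Elspeth → Dorin → Cassia, so Dorin sits after Elspeth and before Cassia.
No other ruler is forced both after Elspeth and before Cassia.

Dorin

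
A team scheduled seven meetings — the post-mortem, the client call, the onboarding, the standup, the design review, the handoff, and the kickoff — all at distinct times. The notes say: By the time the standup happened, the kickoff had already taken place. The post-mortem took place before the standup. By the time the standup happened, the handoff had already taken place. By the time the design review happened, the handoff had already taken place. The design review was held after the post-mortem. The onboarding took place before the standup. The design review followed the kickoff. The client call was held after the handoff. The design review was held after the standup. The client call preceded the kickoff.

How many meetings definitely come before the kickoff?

2

Directly stated before the kickoff: the client call.
The handoff reaches the kickoff via the handoff → the client call → the kickoff.
That's the client call and the handoff — 2 in all.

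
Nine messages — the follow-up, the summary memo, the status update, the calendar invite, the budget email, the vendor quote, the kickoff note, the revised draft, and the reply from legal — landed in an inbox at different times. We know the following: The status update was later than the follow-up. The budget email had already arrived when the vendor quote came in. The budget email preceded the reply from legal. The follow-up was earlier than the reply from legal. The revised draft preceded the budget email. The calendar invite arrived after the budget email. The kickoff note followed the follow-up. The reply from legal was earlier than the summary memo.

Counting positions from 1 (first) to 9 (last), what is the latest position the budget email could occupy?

5

The budget email must come before the calendar invite, the reply from legal, the summary memo, and the vendor quote — 4 messages forced after it.
Everything else can be placed before the budget email in some valid order, so the budget email can sit as late as position 9 − 4 = 5.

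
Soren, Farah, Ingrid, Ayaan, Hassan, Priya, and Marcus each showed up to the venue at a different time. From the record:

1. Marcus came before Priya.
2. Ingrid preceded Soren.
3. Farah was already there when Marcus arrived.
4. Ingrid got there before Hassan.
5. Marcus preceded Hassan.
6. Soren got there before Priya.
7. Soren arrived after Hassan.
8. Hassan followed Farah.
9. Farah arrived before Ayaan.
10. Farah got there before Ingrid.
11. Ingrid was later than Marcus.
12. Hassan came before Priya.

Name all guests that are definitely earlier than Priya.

Farah, Hassan, Ingrid, Marcus, Soren

Directly stated before Priya: Hassan, Marcus, and Soren.
Farah reaches Priya via Farah → Hassan → Priya.
Ingrid reaches Priya via Ingrid → Soren → Priya.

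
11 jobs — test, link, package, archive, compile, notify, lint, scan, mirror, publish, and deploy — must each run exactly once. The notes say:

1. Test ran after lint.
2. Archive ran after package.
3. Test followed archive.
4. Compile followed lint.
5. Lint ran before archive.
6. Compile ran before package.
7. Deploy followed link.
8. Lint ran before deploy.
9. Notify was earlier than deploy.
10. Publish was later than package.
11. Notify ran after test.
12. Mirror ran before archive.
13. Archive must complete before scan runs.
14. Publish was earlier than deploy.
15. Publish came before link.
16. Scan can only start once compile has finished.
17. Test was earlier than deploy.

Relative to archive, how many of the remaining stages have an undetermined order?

Forced before archive: compile, lint, mirror, and package; forced after archive: deploy, notify, scan, and test.
That leaves link and publish with no forced order relative to archive — 2.

2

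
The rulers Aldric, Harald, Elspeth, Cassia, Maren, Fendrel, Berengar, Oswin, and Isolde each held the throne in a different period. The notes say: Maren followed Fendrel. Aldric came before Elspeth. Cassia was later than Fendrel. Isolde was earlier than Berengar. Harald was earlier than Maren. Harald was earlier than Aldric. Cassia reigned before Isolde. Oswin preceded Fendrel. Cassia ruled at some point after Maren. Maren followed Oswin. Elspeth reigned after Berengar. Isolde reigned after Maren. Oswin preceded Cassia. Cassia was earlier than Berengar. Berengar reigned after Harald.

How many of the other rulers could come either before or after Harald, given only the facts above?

Forced after Harald: Aldric, Berengar, Cassia, Elspeth, Isolde, and Maren.
That leaves Fendrel and Oswin with no forced order relative to Harald — 2.

2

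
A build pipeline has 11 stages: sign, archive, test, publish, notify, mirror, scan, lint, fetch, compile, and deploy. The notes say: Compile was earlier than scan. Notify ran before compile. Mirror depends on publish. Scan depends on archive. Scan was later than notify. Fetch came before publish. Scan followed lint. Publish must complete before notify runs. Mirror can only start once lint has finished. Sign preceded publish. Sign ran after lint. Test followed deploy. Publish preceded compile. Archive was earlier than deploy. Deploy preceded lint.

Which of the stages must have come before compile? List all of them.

Directly stated before compile: notify and publish.
Archive reaches compile via archive → deploy → lint → sign → publish → compile.
Deploy reaches compile via deploy → lint → sign → publish → compile.
Fetch reaches compile via fetch → publish → compile.
Likewise lint and sign each reach compile by chaining the stated constraints.

archive, deploy, fetch, lint, notify, publish, sign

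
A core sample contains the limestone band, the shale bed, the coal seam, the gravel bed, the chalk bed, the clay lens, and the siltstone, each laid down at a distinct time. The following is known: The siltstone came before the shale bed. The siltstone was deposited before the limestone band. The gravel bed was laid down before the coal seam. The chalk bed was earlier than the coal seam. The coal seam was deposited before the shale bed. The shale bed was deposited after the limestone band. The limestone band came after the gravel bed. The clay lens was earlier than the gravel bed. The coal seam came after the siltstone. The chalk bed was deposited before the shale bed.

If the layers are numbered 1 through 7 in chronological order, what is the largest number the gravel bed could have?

4

The gravel bed must come before the coal seam, the limestone band, and the shale bed — 3 layers forced after it.
Everything else can be placed before the gravel bed in some valid order, so the gravel bed can sit as late as position 7 − 3 = 4.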